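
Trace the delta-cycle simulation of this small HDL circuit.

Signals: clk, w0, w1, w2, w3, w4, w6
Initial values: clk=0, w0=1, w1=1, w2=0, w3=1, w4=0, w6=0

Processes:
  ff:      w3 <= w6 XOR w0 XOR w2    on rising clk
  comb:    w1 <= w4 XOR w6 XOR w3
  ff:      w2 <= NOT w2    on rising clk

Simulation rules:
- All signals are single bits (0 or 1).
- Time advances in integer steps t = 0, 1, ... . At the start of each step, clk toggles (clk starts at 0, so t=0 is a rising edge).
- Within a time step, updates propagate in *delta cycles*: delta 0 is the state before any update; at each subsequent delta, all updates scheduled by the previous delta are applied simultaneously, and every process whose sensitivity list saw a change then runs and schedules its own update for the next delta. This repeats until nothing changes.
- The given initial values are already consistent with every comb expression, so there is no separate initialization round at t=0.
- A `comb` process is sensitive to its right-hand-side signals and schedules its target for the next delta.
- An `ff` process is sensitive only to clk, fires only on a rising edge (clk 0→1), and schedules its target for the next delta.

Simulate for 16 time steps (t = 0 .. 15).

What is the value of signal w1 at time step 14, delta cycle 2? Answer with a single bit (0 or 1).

1

t=0 Δ0: w4=0 w1=1 w2=0 w0=1 w3=1 clk=0 w6=0
  Δ1: clk:0→1
  Δ2: w2:0→1
  (2Δ to stable)
t=1 Δ0: w4=0 w1=1 w2=1 w0=1 w3=1 clk=1 w6=0
  Δ1: clk:1→0
  (1Δ to stable)
t=2 Δ0: w4=0 w1=1 w2=1 w0=1 w3=1 clk=0 w6=0
  Δ1: clk:0→1
  Δ2: w2:1→0, w3:1→0
  Δ3: w1:1→0
  (3Δ to stable)
t=3 Δ0: w4=0 w1=0 w2=0 w0=1 w3=0 clk=1 w6=0
  Δ1: clk:1→0
  (1Δ to stable)
t=4 Δ0: w4=0 w1=0 w2=0 w0=1 w3=0 clk=0 w6=0
  Δ1: clk:0→1
  Δ2: w2:0→1, w3:0→1
  Δ3: w1:0→1
  (3Δ to stable)
t=5 Δ0: w4=0 w1=1 w2=1 w0=1 w3=1 clk=1 w6=0
  Δ1: clk:1→0
  (1Δ to stable)
t=6 Δ0: w4=0 w1=1 w2=1 w0=1 w3=1 clk=0 w6=0
  Δ1: clk:0→1
  Δ2: w2:1→0, w3:1→0
  Δ3: w1:1→0
  (3Δ to stable)
t=7 Δ0: w4=0 w1=0 w2=0 w0=1 w3=0 clk=1 w6=0
  Δ1: clk:1→0
  (1Δ to stable)
t=8 Δ0: w4=0 w1=0 w2=0 w0=1 w3=0 clk=0 w6=0
  Δ1: clk:0→1
  Δ2: w2:0→1, w3:0→1
  Δ3: w1:0→1
  (3Δ to stable)
t=9 Δ0: w4=0 w1=1 w2=1 w0=1 w3=1 clk=1 w6=0
  Δ1: clk:1→0
  (1Δ to stable)
t=10 Δ0: w4=0 w1=1 w2=1 w0=1 w3=1 clk=0 w6=0
  Δ1: clk:0→1
  Δ2: w2:1→0, w3:1→0
  Δ3: w1:1→0
  (3Δ to stable)
t=11 Δ0: w4=0 w1=0 w2=0 w0=1 w3=0 clk=1 w6=0
  Δ1: clk:1→0
  (1Δ to stable)
t=12 Δ0: w4=0 w1=0 w2=0 w0=1 w3=0 clk=0 w6=0
  Δ1: clk:0→1
  Δ2: w2:0→1, w3:0→1
  Δ3: w1:0→1
  (3Δ to stable)
t=13 Δ0: w4=0 w1=1 w2=1 w0=1 w3=1 clk=1 w6=0
  Δ1: clk:1→0
  (1Δ to stable)
t=14 Δ0: w4=0 w1=1 w2=1 w0=1 w3=1 clk=0 w6=0
  Δ1: clk:0→1
  Δ2: w2:1→0, w3:1→0
  Δ3: w1:1→0
  (3Δ to stable)
t=15 Δ0: w4=0 w1=0 w2=0 w0=1 w3=0 clk=1 w6=0
  Δ1: clk:1→0
  (1Δ to stable)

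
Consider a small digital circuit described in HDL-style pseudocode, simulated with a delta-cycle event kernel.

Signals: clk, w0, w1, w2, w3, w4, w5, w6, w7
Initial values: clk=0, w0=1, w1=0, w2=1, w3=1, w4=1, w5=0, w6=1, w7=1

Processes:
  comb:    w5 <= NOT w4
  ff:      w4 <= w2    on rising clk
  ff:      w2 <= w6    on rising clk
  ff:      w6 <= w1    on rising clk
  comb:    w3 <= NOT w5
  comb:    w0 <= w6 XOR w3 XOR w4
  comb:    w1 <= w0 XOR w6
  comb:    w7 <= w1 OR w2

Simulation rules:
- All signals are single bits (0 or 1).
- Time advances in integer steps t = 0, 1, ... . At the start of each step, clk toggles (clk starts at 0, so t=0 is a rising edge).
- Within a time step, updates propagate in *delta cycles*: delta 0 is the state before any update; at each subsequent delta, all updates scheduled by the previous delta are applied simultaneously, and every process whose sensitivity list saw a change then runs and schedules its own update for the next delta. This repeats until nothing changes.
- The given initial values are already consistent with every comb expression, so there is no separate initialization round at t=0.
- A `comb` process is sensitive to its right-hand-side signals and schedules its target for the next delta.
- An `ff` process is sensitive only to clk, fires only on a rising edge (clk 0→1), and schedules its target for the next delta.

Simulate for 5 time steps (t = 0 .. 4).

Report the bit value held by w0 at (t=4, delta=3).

t=0 Δ0: clk=0 w5=0 w3=1 w6=1 w7=1 w1=0 w0=1 w2=1 w4=1
  Δ1: clk:0→1
  Δ2: w6:1→0
  Δ3: w1:0→1, w0:1→0
  Δ4: w1:1→0
  (4Δ to stable)
t=1 Δ0: clk=1 w5=0 w3=1 w6=0 w7=1 w1=0 w0=0 w2=1 w4=1
  Δ1: clk:1→0
  (1Δ to stable)
t=2 Δ0: clk=0 w5=0 w3=1 w6=0 w7=1 w1=0 w0=0 w2=1 w4=1
  Δ1: clk:0→1
  Δ2: w2:1→0
  Δ3: w7:1→0
  (3Δ to stable)
t=3 Δ0: clk=1 w5=0 w3=1 w6=0 w7=0 w1=0 w0=0 w2=0 w4=1
  Δ1: clk:1→0
  (1Δ to stable)
t=4 Δ0: clk=0 w5=0 w3=1 w6=0 w7=0 w1=0 w0=0 w2=0 w4=1
  Δ1: clk:0→1
  Δ2: w4:1→0
  Δ3: w5:0→1, w0:0→1
  Δ4: w3:1→0, w1:0→1
  Δ5: w7:0→1, w0:1→0
  Δ6: w1:1→0
  Δ7: w7:1→0
  (7Δ to stable)

1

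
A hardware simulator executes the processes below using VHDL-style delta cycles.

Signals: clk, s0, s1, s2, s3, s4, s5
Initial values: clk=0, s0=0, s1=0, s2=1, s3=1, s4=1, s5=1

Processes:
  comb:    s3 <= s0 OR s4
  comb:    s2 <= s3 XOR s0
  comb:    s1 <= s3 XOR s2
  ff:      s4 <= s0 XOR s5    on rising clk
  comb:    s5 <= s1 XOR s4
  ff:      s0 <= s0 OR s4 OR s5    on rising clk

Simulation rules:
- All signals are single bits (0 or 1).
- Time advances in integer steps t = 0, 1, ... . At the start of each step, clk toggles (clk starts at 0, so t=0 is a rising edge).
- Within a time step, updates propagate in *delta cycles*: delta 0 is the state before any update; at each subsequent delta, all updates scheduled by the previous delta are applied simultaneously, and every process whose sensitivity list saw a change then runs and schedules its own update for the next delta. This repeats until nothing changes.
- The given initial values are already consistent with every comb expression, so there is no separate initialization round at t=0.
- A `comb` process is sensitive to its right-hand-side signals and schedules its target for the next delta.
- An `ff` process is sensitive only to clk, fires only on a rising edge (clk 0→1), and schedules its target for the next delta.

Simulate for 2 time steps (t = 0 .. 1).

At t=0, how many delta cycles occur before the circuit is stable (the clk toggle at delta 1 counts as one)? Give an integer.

t0.Δ0 s3=1 s1=0 s2=1 s0=0 s5=1 s4=1 clk=0
t0.Δ1 s3=1 s1=0 s2=1 s0=0 s5=1 s4=1 clk=1
t0.Δ2 s3=1 s1=0 s2=1 s0=1 s5=1 s4=1 clk=1
t0.Δ3 s3=1 s1=0 s2=0 s0=1 s5=1 s4=1 clk=1
t0.Δ4 s3=1 s1=1 s2=0 s0=1 s5=1 s4=1 clk=1
t0.Δ5 s3=1 s1=1 s2=0 s0=1 s5=0 s4=1 clk=1
t1.Δ0 s3=1 s1=1 s2=0 s0=1 s5=0 s4=1 clk=1
t1.Δ1 s3=1 s1=1 s2=0 s0=1 s5=0 s4=1 clk=0

5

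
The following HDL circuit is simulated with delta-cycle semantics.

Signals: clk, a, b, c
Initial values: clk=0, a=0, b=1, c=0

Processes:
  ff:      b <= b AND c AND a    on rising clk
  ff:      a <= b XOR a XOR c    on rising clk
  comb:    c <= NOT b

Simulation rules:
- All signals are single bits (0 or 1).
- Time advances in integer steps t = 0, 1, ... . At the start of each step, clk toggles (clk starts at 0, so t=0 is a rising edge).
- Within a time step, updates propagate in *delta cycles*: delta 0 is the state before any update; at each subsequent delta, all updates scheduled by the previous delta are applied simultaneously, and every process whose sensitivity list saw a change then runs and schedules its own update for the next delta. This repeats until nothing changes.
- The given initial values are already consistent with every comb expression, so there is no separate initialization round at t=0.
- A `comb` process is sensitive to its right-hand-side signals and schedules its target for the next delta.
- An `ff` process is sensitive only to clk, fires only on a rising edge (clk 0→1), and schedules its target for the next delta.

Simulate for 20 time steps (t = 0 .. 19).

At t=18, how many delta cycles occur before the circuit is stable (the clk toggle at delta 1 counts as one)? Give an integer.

2

t=0 Δ0: a=0 b=1 c=0 clk=0
  Δ1: clk:0→1
  Δ2: a:0→1, b:1→0
  Δ3: c:0→1
  (3Δ to stable)
t=1 Δ0: a=1 b=0 c=1 clk=1
  Δ1: clk:1→0
  (1Δ to stable)
t=2 Δ0: a=1 b=0 c=1 clk=0
  Δ1: clk:0→1
  Δ2: a:1→0
  (2Δ to stable)
t=3 Δ0: a=0 b=0 c=1 clk=1
  Δ1: clk:1→0
  (1Δ to stable)
t=4 Δ0: a=0 b=0 c=1 clk=0
  Δ1: clk:0→1
  Δ2: a:0→1
  (2Δ to stable)
t=5 Δ0: a=1 b=0 c=1 clk=1
  Δ1: clk:1→0
  (1Δ to stable)
t=6 Δ0: a=1 b=0 c=1 clk=0
  Δ1: clk:0→1
  Δ2: a:1→0
  (2Δ to stable)
t=7 Δ0: a=0 b=0 c=1 clk=1
  Δ1: clk:1→0
  (1Δ to stable)
t=8 Δ0: a=0 b=0 c=1 clk=0
  Δ1: clk:0→1
  Δ2: a:0→1
  (2Δ to stable)
t=9 Δ0: a=1 b=0 c=1 clk=1
  Δ1: clk:1→0
  (1Δ to stable)
t=10 Δ0: a=1 b=0 c=1 clk=0
  Δ1: clk:0→1
  Δ2: a:1→0
  (2Δ to stable)
t=11 Δ0: a=0 b=0 c=1 clk=1
  Δ1: clk:1→0
  (1Δ to stable)
t=12 Δ0: a=0 b=0 c=1 clk=0
  Δ1: clk:0→1
  Δ2: a:0→1
  (2Δ to stable)
t=13 Δ0: a=1 b=0 c=1 clk=1
  Δ1: clk:1→0
  (1Δ to stable)
t=14 Δ0: a=1 b=0 c=1 clk=0
  Δ1: clk:0→1
  Δ2: a:1→0
  (2Δ to stable)
t=15 Δ0: a=0 b=0 c=1 clk=1
  Δ1: clk:1→0
  (1Δ to stable)
t=16 Δ0: a=0 b=0 c=1 clk=0
  Δ1: clk:0→1
  Δ2: a:0→1
  (2Δ to stable)
t=17 Δ0: a=1 b=0 c=1 clk=1
  Δ1: clk:1→0
  (1Δ to stable)
t=18 Δ0: a=1 b=0 c=1 clk=0
  Δ1: clk:0→1
  Δ2: a:1→0
  (2Δ to stable)
t=19 Δ0: a=0 b=0 c=1 clk=1
  Δ1: clk:1→0
  (1Δ to stable)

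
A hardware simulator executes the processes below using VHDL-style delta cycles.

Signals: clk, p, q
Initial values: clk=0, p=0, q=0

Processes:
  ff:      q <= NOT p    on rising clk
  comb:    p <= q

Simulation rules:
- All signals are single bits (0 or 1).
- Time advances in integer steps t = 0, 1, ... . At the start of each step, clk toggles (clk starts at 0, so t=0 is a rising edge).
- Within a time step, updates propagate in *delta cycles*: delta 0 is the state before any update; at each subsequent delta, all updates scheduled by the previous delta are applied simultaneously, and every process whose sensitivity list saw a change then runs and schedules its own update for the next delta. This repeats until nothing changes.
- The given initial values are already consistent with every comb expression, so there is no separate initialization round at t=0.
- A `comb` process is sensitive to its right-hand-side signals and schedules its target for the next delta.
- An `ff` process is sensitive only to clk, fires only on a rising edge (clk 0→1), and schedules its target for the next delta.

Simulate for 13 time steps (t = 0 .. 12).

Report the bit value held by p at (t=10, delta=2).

1

t=0 Δ0: q=0 p=0 clk=0
  Δ1: clk:0→1
  Δ2: q:0→1
  Δ3: p:0→1
  (3Δ to stable)
t=1 Δ0: q=1 p=1 clk=1
  Δ1: clk:1→0
  (1Δ to stable)
t=2 Δ0: q=1 p=1 clk=0
  Δ1: clk:0→1
  Δ2: q:1→0
  Δ3: p:1→0
  (3Δ to stable)
t=3 Δ0: q=0 p=0 clk=1
  Δ1: clk:1→0
  (1Δ to stable)
t=4 Δ0: q=0 p=0 clk=0
  Δ1: clk:0→1
  Δ2: q:0→1
  Δ3: p:0→1
  (3Δ to stable)
t=5 Δ0: q=1 p=1 clk=1
  Δ1: clk:1→0
  (1Δ to stable)
t=6 Δ0: q=1 p=1 clk=0
  Δ1: clk:0→1
  Δ2: q:1→0
  Δ3: p:1→0
  (3Δ to stable)
t=7 Δ0: q=0 p=0 clk=1
  Δ1: clk:1→0
  (1Δ to stable)
t=8 Δ0: q=0 p=0 clk=0
  Δ1: clk:0→1
  Δ2: q:0→1
  Δ3: p:0→1
  (3Δ to stable)
t=9 Δ0: q=1 p=1 clk=1
  Δ1: clk:1→0
  (1Δ to stable)
t=10 Δ0: q=1 p=1 clk=0
  Δ1: clk:0→1
  Δ2: q:1→0
  Δ3: p:1→0
  (3Δ to stable)
t=11 Δ0: q=0 p=0 clk=1
  Δ1: clk:1→0
  (1Δ to stable)
t=12 Δ0: q=0 p=0 clk=0
  Δ1: clk:0→1
  Δ2: q:0→1
  Δ3: p:0→1
  (3Δ to stable)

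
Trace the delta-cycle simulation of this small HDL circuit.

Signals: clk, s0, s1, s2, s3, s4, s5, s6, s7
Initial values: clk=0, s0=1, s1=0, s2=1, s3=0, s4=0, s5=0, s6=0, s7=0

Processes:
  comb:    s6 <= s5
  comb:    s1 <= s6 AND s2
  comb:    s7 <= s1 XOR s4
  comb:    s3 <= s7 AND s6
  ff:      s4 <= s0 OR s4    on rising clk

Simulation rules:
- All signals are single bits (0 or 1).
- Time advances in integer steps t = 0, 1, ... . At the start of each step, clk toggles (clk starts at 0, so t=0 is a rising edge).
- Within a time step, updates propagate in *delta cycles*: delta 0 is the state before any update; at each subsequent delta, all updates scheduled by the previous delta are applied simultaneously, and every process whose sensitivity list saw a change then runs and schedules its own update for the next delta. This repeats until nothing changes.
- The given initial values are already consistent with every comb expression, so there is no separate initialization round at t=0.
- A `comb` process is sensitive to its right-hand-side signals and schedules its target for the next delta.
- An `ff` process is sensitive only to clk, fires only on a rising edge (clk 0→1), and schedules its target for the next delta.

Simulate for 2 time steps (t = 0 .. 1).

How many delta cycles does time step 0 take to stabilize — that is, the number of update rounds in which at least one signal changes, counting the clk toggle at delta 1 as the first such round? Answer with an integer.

3

t0.Δ0 s2=1 s6=0 s0=1 s3=0 s7=0 s5=0 s4=0 clk=0 s1=0
t0.Δ1 s2=1 s6=0 s0=1 s3=0 s7=0 s5=0 s4=0 clk=1 s1=0
t0.Δ2 s2=1 s6=0 s0=1 s3=0 s7=0 s5=0 s4=1 clk=1 s1=0
t0.Δ3 s2=1 s6=0 s0=1 s3=0 s7=1 s5=0 s4=1 clk=1 s1=0
t1.Δ0 s2=1 s6=0 s0=1 s3=0 s7=1 s5=0 s4=1 clk=1 s1=0
t1.Δ1 s2=1 s6=0 s0=1 s3=0 s7=1 s5=0 s4=1 clk=0 s1=0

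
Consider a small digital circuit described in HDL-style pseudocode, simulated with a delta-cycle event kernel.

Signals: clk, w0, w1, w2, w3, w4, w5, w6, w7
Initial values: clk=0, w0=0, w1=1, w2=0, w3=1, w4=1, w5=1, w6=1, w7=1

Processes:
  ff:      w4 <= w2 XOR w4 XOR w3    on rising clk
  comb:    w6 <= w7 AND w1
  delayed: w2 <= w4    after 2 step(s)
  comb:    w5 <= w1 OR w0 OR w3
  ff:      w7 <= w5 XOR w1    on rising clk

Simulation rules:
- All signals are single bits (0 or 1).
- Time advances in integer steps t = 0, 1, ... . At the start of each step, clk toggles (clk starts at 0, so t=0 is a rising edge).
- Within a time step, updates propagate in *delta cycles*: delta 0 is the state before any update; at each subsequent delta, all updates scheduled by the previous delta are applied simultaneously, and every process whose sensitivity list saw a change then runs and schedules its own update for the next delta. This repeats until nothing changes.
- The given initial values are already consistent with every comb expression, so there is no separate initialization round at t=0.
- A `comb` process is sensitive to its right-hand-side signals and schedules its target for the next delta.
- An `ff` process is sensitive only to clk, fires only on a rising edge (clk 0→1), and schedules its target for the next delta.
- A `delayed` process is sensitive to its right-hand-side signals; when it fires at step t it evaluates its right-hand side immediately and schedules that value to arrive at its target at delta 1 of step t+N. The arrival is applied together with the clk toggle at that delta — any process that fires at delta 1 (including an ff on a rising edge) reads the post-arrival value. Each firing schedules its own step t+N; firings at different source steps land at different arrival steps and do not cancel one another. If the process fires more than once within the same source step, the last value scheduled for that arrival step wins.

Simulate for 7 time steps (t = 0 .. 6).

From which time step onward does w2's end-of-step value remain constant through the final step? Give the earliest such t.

4

[bits: w0,w1,w4,w3,w2,w6,clk,w5,w7]
t=0: Δ0=011101011 Δ1=011101111 Δ2=010101110 Δ3=010100110 | 3Δ
t=1: Δ0=010100110 Δ1=010100010 | 1Δ
t=2: Δ0=010100010 Δ1=010100110 Δ2=011100110 | 2Δ
t=3: Δ0=011100110 Δ1=011100010 | 1Δ
t=4: Δ0=011100010 Δ1=011110110 | 1Δ
t=5: Δ0=011110110 Δ1=011110010 | 1Δ
t=6: Δ0=011110010 Δ1=011110110 | 1Δ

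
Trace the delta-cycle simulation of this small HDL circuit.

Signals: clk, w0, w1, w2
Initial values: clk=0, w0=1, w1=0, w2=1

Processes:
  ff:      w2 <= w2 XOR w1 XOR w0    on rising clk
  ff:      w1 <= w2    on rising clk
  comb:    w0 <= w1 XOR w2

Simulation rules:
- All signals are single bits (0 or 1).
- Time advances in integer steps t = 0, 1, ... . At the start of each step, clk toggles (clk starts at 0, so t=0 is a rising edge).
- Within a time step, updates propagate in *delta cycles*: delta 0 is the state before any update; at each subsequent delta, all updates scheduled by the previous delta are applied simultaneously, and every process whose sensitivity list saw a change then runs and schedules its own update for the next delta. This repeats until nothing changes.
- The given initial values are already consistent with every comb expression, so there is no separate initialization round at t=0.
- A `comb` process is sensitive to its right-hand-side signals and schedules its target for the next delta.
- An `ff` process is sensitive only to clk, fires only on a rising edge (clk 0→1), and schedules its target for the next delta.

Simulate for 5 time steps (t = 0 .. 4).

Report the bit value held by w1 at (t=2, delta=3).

[bits: w2,clk,w0,w1]
t=0: Δ0=1010 Δ1=1110 Δ2=0111 | 2Δ
t=1: Δ0=0111 Δ1=0011 | 1Δ
t=2: Δ0=0011 Δ1=0111 Δ2=0110 Δ3=0100 | 3Δ
t=3: Δ0=0100 Δ1=0000 | 1Δ
t=4: Δ0=0000 Δ1=0100 | 1Δ

0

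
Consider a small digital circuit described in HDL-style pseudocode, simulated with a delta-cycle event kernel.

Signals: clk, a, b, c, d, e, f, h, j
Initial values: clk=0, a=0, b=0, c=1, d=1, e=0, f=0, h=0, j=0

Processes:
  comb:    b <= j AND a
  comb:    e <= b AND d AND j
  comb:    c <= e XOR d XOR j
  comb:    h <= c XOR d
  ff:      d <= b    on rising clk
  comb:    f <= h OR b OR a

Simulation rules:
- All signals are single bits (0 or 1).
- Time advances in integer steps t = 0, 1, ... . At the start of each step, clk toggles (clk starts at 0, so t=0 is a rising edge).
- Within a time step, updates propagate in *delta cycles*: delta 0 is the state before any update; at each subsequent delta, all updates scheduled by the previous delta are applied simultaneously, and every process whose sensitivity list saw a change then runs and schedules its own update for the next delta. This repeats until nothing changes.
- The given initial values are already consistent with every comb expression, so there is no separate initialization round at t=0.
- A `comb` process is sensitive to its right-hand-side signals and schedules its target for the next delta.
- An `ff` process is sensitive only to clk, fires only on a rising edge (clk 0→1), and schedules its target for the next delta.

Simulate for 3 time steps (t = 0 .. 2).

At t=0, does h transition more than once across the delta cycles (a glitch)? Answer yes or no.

yes

[bits: d,h,e,c,j,b,f,a,clk]
t=0: Δ0=100100000 Δ1=100100001 Δ2=000100001 Δ3=010000001 Δ4=000000101 Δ5=000000001 | 5Δ
t=1: Δ0=000000001 Δ1=000000000 | 1Δ
t=2: Δ0=000000000 Δ1=000000001 | 1Δ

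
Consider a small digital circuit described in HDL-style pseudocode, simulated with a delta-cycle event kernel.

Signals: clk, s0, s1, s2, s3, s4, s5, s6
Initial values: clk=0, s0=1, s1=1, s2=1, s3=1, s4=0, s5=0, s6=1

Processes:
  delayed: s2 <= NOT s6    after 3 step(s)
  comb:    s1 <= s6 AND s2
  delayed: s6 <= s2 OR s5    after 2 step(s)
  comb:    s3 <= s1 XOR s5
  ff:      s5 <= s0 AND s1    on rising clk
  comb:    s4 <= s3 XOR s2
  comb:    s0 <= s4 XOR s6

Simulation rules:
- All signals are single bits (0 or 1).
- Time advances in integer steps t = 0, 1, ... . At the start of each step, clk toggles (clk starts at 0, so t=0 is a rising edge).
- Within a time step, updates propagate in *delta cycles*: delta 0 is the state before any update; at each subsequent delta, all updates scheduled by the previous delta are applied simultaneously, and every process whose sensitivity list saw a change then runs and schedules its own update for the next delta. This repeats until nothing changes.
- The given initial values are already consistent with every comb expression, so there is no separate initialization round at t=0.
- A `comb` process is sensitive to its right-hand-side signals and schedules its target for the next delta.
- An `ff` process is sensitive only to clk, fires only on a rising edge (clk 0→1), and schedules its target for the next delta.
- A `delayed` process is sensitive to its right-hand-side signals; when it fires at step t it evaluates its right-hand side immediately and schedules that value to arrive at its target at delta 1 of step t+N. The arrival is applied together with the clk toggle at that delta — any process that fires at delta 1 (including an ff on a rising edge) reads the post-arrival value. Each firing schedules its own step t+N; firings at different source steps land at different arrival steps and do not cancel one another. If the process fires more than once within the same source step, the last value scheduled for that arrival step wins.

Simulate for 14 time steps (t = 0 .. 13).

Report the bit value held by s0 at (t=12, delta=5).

0

[bits: s0,s6,s1,clk,s2,s5,s3,s4]
t=0: Δ0=11101010 Δ1=11111010 Δ2=11111110 Δ3=11111100 Δ4=11111101 Δ5=01111101 | 5Δ
t=1: Δ0=01111101 Δ1=01101101 | 1Δ
t=2: Δ0=01101101 Δ1=01111101 Δ2=01111001 Δ3=01111011 Δ4=01111010 Δ5=11111010 | 5Δ
t=3: Δ0=11111010 Δ1=11101010 | 1Δ
t=4: Δ0=11101010 Δ1=11111010 Δ2=11111110 Δ3=11111100 Δ4=11111101 Δ5=01111101 | 5Δ
t=5: Δ0=01111101 Δ1=01101101 | 1Δ
t=6: Δ0=01101101 Δ1=01111101 Δ2=01111001 Δ3=01111011 Δ4=01111010 Δ5=11111010 | 5Δ
t=7: Δ0=11111010 Δ1=11101010 | 1Δ
t=8: Δ0=11101010 Δ1=11111010 Δ2=11111110 Δ3=11111100 Δ4=11111101 Δ5=01111101 | 5Δ
t=9: Δ0=01111101 Δ1=01101101 | 1Δ
t=10: Δ0=01101101 Δ1=01111101 Δ2=01111001 Δ3=01111011 Δ4=01111010 Δ5=11111010 | 5Δ
t=11: Δ0=11111010 Δ1=11101010 | 1Δ
t=12: Δ0=11101010 Δ1=11111010 Δ2=11111110 Δ3=11111100 Δ4=11111101 Δ5=01111101 | 5Δ
t=13: Δ0=01111101 Δ1=01101101 | 1Δ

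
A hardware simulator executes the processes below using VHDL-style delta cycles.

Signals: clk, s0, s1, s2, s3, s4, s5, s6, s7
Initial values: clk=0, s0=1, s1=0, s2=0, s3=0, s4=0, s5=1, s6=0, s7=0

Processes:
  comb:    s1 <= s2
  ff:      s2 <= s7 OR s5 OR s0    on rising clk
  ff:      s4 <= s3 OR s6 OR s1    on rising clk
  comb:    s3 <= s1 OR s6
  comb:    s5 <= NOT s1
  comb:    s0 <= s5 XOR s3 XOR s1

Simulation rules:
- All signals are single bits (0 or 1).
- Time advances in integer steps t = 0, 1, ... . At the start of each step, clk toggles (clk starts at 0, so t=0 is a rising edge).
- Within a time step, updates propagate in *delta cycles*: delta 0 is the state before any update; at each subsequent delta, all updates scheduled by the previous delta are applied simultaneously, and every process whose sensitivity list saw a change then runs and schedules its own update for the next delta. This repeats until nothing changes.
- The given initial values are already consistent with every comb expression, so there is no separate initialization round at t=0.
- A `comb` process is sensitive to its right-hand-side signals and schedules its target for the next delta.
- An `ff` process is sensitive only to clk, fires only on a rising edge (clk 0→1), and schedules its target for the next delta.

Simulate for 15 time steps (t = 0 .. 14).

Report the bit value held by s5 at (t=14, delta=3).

0

t=0 Δ0: s0=1 s7=0 s1=0 s3=0 s4=0 s2=0 clk=0 s5=1 s6=0
  Δ1: clk:0→1
  Δ2: s2:0→1
  Δ3: s1:0→1
  Δ4: s0:1→0, s3:0→1, s5:1→0
  (4Δ to stable)
t=1 Δ0: s0=0 s7=0 s1=1 s3=1 s4=0 s2=1 clk=1 s5=0 s6=0
  Δ1: clk:1→0
  (1Δ to stable)
t=2 Δ0: s0=0 s7=0 s1=1 s3=1 s4=0 s2=1 clk=0 s5=0 s6=0
  Δ1: clk:0→1
  Δ2: s4:0→1, s2:1→0
  Δ3: s1:1→0
  Δ4: s0:0→1, s3:1→0, s5:0→1
  (4Δ to stable)
t=3 Δ0: s0=1 s7=0 s1=0 s3=0 s4=1 s2=0 clk=1 s5=1 s6=0
  Δ1: clk:1→0
  (1Δ to stable)
t=4 Δ0: s0=1 s7=0 s1=0 s3=0 s4=1 s2=0 clk=0 s5=1 s6=0
  Δ1: clk:0→1
  Δ2: s4:1→0, s2:0→1
  Δ3: s1:0→1
  Δ4: s0:1→0, s3:0→1, s5:1→0
  (4Δ to stable)
t=5 Δ0: s0=0 s7=0 s1=1 s3=1 s4=0 s2=1 clk=1 s5=0 s6=0
  Δ1: clk:1→0
  (1Δ to stable)
t=6 Δ0: s0=0 s7=0 s1=1 s3=1 s4=0 s2=1 clk=0 s5=0 s6=0
  Δ1: clk:0→1
  Δ2: s4:0→1, s2:1→0
  Δ3: s1:1→0
  Δ4: s0:0→1, s3:1→0, s5:0→1
  (4Δ to stable)
t=7 Δ0: s0=1 s7=0 s1=0 s3=0 s4=1 s2=0 clk=1 s5=1 s6=0
  Δ1: clk:1→0
  (1Δ to stable)
t=8 Δ0: s0=1 s7=0 s1=0 s3=0 s4=1 s2=0 clk=0 s5=1 s6=0
  Δ1: clk:0→1
  Δ2: s4:1→0, s2:0→1
  Δ3: s1:0→1
  Δ4: s0:1→0, s3:0→1, s5:1→0
  (4Δ to stable)
t=9 Δ0: s0=0 s7=0 s1=1 s3=1 s4=0 s2=1 clk=1 s5=0 s6=0
  Δ1: clk:1→0
  (1Δ to stable)
t=10 Δ0: s0=0 s7=0 s1=1 s3=1 s4=0 s2=1 clk=0 s5=0 s6=0
  Δ1: clk:0→1
  Δ2: s4:0→1, s2:1→0
  Δ3: s1:1→0
  Δ4: s0:0→1, s3:1→0, s5:0→1
  (4Δ to stable)
t=11 Δ0: s0=1 s7=0 s1=0 s3=0 s4=1 s2=0 clk=1 s5=1 s6=0
  Δ1: clk:1→0
  (1Δ to stable)
t=12 Δ0: s0=1 s7=0 s1=0 s3=0 s4=1 s2=0 clk=0 s5=1 s6=0
  Δ1: clk:0→1
  Δ2: s4:1→0, s2:0→1
  Δ3: s1:0→1
  Δ4: s0:1→0, s3:0→1, s5:1→0
  (4Δ to stable)
t=13 Δ0: s0=0 s7=0 s1=1 s3=1 s4=0 s2=1 clk=1 s5=0 s6=0
  Δ1: clk:1→0
  (1Δ to stable)
t=14 Δ0: s0=0 s7=0 s1=1 s3=1 s4=0 s2=1 clk=0 s5=0 s6=0
  Δ1: clk:0→1
  Δ2: s4:0→1, s2:1→0
  Δ3: s1:1→0
  Δ4: s0:0→1, s3:1→0, s5:0→1
  (4Δ to stable)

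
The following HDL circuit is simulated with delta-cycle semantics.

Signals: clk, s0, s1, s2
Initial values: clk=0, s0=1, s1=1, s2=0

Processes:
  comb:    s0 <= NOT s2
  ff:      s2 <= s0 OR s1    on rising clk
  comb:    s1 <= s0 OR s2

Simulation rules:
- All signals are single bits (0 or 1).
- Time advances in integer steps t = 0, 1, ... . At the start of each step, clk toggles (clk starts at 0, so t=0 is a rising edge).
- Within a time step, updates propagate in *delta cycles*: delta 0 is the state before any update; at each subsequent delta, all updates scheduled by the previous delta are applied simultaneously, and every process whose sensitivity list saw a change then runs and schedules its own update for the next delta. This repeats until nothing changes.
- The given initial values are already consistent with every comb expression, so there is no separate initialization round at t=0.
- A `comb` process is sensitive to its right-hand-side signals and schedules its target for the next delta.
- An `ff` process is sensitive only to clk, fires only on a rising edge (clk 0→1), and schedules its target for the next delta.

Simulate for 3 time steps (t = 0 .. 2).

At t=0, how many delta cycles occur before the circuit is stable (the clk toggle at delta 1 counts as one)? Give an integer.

3

t0.Δ0 s1=1 clk=0 s2=0 s0=1
t0.Δ1 s1=1 clk=1 s2=0 s0=1
t0.Δ2 s1=1 clk=1 s2=1 s0=1
t0.Δ3 s1=1 clk=1 s2=1 s0=0
t1.Δ0 s1=1 clk=1 s2=1 s0=0
t1.Δ1 s1=1 clk=0 s2=1 s0=0
t2.Δ0 s1=1 clk=0 s2=1 s0=0
t2.Δ1 s1=1 clk=1 s2=1 s0=0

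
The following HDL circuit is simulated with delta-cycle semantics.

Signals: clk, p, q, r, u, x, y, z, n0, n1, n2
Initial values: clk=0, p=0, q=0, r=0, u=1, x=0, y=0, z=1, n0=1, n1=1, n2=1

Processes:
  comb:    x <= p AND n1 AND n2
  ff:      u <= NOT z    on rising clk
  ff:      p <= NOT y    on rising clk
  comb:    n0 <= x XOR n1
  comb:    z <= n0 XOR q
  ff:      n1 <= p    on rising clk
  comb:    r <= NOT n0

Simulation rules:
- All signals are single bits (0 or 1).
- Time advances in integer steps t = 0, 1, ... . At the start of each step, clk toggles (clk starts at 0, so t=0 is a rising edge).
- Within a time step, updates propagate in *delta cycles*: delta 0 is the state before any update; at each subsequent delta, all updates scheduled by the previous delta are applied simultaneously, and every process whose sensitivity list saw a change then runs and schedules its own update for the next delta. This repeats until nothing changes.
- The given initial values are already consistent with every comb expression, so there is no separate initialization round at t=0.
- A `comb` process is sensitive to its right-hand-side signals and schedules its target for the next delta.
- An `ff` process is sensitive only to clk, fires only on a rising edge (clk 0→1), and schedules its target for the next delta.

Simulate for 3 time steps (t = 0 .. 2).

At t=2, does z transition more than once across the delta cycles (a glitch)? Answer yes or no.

t0.Δ0 n1=1 q=0 n0=1 clk=0 r=0 x=0 z=1 p=0 u=1 y=0 n2=1
t0.Δ1 n1=1 q=0 n0=1 clk=1 r=0 x=0 z=1 p=0 u=1 y=0 n2=1
t0.Δ2 n1=0 q=0 n0=1 clk=1 r=0 x=0 z=1 p=1 u=0 y=0 n2=1
t0.Δ3 n1=0 q=0 n0=0 clk=1 r=0 x=0 z=1 p=1 u=0 y=0 n2=1
t0.Δ4 n1=0 q=0 n0=0 clk=1 r=1 x=0 z=0 p=1 u=0 y=0 n2=1
t1.Δ0 n1=0 q=0 n0=0 clk=1 r=1 x=0 z=0 p=1 u=0 y=0 n2=1
t1.Δ1 n1=0 q=0 n0=0 clk=0 r=1 x=0 z=0 p=1 u=0 y=0 n2=1
t2.Δ0 n1=0 q=0 n0=0 clk=0 r=1 x=0 z=0 p=1 u=0 y=0 n2=1
t2.Δ1 n1=0 q=0 n0=0 clk=1 r=1 x=0 z=0 p=1 u=0 y=0 n2=1
t2.Δ2 n1=1 q=0 n0=0 clk=1 r=1 x=0 z=0 p=1 u=1 y=0 n2=1
t2.Δ3 n1=1 q=0 n0=1 clk=1 r=1 x=1 z=0 p=1 u=1 y=0 n2=1
t2.Δ4 n1=1 q=0 n0=0 clk=1 r=0 x=1 z=1 p=1 u=1 y=0 n2=1
t2.Δ5 n1=1 q=0 n0=0 clk=1 r=1 x=1 z=0 p=1 u=1 y=0 n2=1

yes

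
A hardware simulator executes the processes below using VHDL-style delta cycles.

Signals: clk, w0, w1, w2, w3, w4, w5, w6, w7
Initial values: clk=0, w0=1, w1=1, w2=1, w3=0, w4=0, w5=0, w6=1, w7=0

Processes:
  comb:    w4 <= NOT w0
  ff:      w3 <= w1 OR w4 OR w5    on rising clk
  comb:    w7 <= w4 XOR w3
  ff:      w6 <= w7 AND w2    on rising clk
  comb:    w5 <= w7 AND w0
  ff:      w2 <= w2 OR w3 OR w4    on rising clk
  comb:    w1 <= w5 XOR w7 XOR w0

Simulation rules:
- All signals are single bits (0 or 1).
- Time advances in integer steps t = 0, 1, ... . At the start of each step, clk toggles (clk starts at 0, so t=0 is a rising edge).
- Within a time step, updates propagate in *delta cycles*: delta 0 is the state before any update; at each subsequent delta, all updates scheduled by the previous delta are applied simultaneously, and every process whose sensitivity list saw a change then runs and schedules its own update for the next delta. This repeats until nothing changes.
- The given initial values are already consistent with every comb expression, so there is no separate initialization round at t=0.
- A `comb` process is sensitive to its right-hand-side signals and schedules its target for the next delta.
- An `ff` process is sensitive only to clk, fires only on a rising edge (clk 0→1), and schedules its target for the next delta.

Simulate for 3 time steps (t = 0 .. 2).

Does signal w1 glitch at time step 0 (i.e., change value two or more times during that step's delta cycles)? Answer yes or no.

[bits: w4,w1,w5,w7,w3,clk,w2,w0,w6]
t=0: Δ0=010000111 Δ1=010001111 Δ2=010011110 Δ3=010111110 Δ4=001111110 Δ5=011111110 | 5Δ
t=1: Δ0=011111110 Δ1=011110110 | 1Δ
t=2: Δ0=011110110 Δ1=011111110 Δ2=011111111 | 2Δ

yes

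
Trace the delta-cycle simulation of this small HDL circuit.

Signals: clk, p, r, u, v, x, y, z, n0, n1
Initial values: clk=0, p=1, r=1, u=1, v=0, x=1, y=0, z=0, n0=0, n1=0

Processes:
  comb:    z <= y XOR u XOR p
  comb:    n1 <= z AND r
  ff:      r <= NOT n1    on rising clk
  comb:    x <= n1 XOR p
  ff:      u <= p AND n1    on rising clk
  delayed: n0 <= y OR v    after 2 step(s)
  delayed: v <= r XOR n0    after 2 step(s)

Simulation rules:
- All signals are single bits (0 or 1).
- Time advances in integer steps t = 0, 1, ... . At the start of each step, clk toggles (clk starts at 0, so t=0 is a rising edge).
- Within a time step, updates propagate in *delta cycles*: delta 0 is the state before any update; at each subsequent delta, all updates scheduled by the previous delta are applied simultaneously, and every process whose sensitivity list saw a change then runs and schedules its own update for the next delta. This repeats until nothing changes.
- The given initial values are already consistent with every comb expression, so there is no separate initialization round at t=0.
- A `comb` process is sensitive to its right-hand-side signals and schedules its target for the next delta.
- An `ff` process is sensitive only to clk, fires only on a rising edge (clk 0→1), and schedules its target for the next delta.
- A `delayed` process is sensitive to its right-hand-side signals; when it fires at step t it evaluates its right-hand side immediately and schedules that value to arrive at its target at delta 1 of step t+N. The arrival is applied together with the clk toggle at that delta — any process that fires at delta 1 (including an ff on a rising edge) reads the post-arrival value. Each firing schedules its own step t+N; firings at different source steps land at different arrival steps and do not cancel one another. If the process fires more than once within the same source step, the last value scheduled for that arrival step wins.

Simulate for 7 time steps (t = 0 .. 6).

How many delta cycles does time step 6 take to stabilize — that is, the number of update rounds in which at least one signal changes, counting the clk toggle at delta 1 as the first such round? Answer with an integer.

4

t0.Δ0 n0=0 u=1 r=1 z=0 x=1 v=0 y=0 p=1 n1=0 clk=0
t0.Δ1 n0=0 u=1 r=1 z=0 x=1 v=0 y=0 p=1 n1=0 clk=1
t0.Δ2 n0=0 u=0 r=1 z=0 x=1 v=0 y=0 p=1 n1=0 clk=1
t0.Δ3 n0=0 u=0 r=1 z=1 x=1 v=0 y=0 p=1 n1=0 clk=1
t0.Δ4 n0=0 u=0 r=1 z=1 x=1 v=0 y=0 p=1 n1=1 clk=1
t0.Δ5 n0=0 u=0 r=1 z=1 x=0 v=0 y=0 p=1 n1=1 clk=1
t1.Δ0 n0=0 u=0 r=1 z=1 x=0 v=0 y=0 p=1 n1=1 clk=1
t1.Δ1 n0=0 u=0 r=1 z=1 x=0 v=0 y=0 p=1 n1=1 clk=0
t2.Δ0 n0=0 u=0 r=1 z=1 x=0 v=0 y=0 p=1 n1=1 clk=0
t2.Δ1 n0=0 u=0 r=1 z=1 x=0 v=0 y=0 p=1 n1=1 clk=1
t2.Δ2 n0=0 u=1 r=0 z=1 x=0 v=0 y=0 p=1 n1=1 clk=1
t2.Δ3 n0=0 u=1 r=0 z=0 x=0 v=0 y=0 p=1 n1=0 clk=1
t2.Δ4 n0=0 u=1 r=0 z=0 x=1 v=0 y=0 p=1 n1=0 clk=1
t3.Δ0 n0=0 u=1 r=0 z=0 x=1 v=0 y=0 p=1 n1=0 clk=1
t3.Δ1 n0=0 u=1 r=0 z=0 x=1 v=0 y=0 p=1 n1=0 clk=0
t4.Δ0 n0=0 u=1 r=0 z=0 x=1 v=0 y=0 p=1 n1=0 clk=0
t4.Δ1 n0=0 u=1 r=0 z=0 x=1 v=0 y=0 p=1 n1=0 clk=1
t4.Δ2 n0=0 u=0 r=1 z=0 x=1 v=0 y=0 p=1 n1=0 clk=1
t4.Δ3 n0=0 u=0 r=1 z=1 x=1 v=0 y=0 p=1 n1=0 clk=1
t4.Δ4 n0=0 u=0 r=1 z=1 x=1 v=0 y=0 p=1 n1=1 clk=1
t4.Δ5 n0=0 u=0 r=1 z=1 x=0 v=0 y=0 p=1 n1=1 clk=1
t5.Δ0 n0=0 u=0 r=1 z=1 x=0 v=0 y=0 p=1 n1=1 clk=1
t5.Δ1 n0=0 u=0 r=1 z=1 x=0 v=0 y=0 p=1 n1=1 clk=0
t6.Δ0 n0=0 u=0 r=1 z=1 x=0 v=0 y=0 p=1 n1=1 clk=0
t6.Δ1 n0=0 u=0 r=1 z=1 x=0 v=1 y=0 p=1 n1=1 clk=1
t6.Δ2 n0=0 u=1 r=0 z=1 x=0 v=1 y=0 p=1 n1=1 clk=1
t6.Δ3 n0=0 u=1 r=0 z=0 x=0 v=1 y=0 p=1 n1=0 clk=1
t6.Δ4 n0=0 u=1 r=0 z=0 x=1 v=1 y=0 p=1 n1=0 clk=1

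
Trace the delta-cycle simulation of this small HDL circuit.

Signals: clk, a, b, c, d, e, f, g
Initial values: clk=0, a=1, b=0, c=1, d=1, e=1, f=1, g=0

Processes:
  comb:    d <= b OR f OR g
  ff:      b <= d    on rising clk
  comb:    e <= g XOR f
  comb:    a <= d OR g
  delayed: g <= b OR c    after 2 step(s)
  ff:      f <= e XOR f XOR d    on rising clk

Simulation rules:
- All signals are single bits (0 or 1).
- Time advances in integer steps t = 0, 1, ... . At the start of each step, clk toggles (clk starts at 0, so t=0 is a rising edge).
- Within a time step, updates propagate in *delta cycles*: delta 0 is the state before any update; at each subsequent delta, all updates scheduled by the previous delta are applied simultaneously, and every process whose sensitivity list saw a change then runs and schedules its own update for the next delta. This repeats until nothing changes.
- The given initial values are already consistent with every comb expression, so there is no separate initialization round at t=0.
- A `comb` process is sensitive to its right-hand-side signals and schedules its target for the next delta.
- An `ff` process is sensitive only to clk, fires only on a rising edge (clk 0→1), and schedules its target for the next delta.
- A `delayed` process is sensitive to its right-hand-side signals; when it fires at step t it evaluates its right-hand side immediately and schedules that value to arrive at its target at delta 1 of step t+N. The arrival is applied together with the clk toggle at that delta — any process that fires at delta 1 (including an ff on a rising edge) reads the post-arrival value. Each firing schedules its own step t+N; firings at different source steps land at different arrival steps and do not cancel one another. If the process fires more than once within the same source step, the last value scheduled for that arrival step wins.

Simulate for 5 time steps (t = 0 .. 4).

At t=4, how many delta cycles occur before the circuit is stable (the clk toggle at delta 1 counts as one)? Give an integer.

3

[bits: b,c,f,g,a,clk,e,d]
t=0: Δ0=01101011 Δ1=01101111 Δ2=11101111 | 2Δ
t=1: Δ0=11101111 Δ1=11101011 | 1Δ
t=2: Δ0=11101011 Δ1=11111111 Δ2=11111101 | 2Δ
t=3: Δ0=11111101 Δ1=11111001 | 1Δ
t=4: Δ0=11111001 Δ1=11111101 Δ2=11011101 Δ3=11011111 | 3Δ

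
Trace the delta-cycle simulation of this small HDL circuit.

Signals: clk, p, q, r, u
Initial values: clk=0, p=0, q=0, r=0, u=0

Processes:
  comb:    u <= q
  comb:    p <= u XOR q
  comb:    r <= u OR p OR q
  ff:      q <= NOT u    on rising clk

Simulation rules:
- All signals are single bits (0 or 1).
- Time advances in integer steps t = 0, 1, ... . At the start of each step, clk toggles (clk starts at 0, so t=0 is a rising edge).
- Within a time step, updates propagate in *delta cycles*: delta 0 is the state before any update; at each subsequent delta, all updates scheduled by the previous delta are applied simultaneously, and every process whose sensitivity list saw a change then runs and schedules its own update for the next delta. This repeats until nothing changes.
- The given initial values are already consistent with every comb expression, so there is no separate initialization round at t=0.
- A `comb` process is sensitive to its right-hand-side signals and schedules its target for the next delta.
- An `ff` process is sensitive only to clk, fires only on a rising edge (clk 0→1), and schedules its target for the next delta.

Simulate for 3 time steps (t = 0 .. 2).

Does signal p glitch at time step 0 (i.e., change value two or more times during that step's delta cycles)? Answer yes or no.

t0.Δ0 clk=0 u=0 p=0 q=0 r=0
t0.Δ1 clk=1 u=0 p=0 q=0 r=0
t0.Δ2 clk=1 u=0 p=0 q=1 r=0
t0.Δ3 clk=1 u=1 p=1 q=1 r=1
t0.Δ4 clk=1 u=1 p=0 q=1 r=1
t1.Δ0 clk=1 u=1 p=0 q=1 r=1
t1.Δ1 clk=0 u=1 p=0 q=1 r=1
t2.Δ0 clk=0 u=1 p=0 q=1 r=1
t2.Δ1 clk=1 u=1 p=0 q=1 r=1
t2.Δ2 clk=1 u=1 p=0 q=0 r=1
t2.Δ3 clk=1 u=0 p=1 q=0 r=1
t2.Δ4 clk=1 u=0 p=0 q=0 r=1
t2.Δ5 clk=1 u=0 p=0 q=0 r=0

yes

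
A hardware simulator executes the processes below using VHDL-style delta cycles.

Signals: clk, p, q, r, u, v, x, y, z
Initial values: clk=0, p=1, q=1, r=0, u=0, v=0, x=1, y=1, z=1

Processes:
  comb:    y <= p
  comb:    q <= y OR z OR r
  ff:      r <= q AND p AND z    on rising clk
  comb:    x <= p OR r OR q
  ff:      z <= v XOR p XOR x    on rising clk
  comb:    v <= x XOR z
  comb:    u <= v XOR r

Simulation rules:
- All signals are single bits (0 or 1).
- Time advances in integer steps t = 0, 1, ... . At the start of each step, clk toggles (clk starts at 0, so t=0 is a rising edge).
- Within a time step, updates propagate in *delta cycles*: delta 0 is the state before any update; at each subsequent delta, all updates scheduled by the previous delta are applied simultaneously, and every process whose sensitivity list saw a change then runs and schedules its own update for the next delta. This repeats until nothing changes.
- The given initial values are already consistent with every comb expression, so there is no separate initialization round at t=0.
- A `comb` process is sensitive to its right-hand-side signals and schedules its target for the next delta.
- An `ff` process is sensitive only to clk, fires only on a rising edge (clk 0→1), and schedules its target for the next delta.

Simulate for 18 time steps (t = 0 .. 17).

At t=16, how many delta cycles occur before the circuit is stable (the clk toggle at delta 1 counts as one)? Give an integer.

t0.Δ0 u=0 clk=0 x=1 v=0 r=0 p=1 q=1 z=1 y=1
t0.Δ1 u=0 clk=1 x=1 v=0 r=0 p=1 q=1 z=1 y=1
t0.Δ2 u=0 clk=1 x=1 v=0 r=1 p=1 q=1 z=0 y=1
t0.Δ3 u=1 clk=1 x=1 v=1 r=1 p=1 q=1 z=0 y=1
t0.Δ4 u=0 clk=1 x=1 v=1 r=1 p=1 q=1 z=0 y=1
t1.Δ0 u=0 clk=1 x=1 v=1 r=1 p=1 q=1 z=0 y=1
t1.Δ1 u=0 clk=0 x=1 v=1 r=1 p=1 q=1 z=0 y=1
t2.Δ0 u=0 clk=0 x=1 v=1 r=1 p=1 q=1 z=0 y=1
t2.Δ1 u=0 clk=1 x=1 v=1 r=1 p=1 q=1 z=0 y=1
t2.Δ2 u=0 clk=1 x=1 v=1 r=0 p=1 q=1 z=1 y=1
t2.Δ3 u=1 clk=1 x=1 v=0 r=0 p=1 q=1 z=1 y=1
t2.Δ4 u=0 clk=1 x=1 v=0 r=0 p=1 q=1 z=1 y=1
t3.Δ0 u=0 clk=1 x=1 v=0 r=0 p=1 q=1 z=1 y=1
t3.Δ1 u=0 clk=0 x=1 v=0 r=0 p=1 q=1 z=1 y=1
t4.Δ0 u=0 clk=0 x=1 v=0 r=0 p=1 q=1 z=1 y=1
t4.Δ1 u=0 clk=1 x=1 v=0 r=0 p=1 q=1 z=1 y=1
t4.Δ2 u=0 clk=1 x=1 v=0 r=1 p=1 q=1 z=0 y=1
t4.Δ3 u=1 clk=1 x=1 v=1 r=1 p=1 q=1 z=0 y=1
t4.Δ4 u=0 clk=1 x=1 v=1 r=1 p=1 q=1 z=0 y=1
t5.Δ0 u=0 clk=1 x=1 v=1 r=1 p=1 q=1 z=0 y=1
t5.Δ1 u=0 clk=0 x=1 v=1 r=1 p=1 q=1 z=0 y=1
t6.Δ0 u=0 clk=0 x=1 v=1 r=1 p=1 q=1 z=0 y=1
t6.Δ1 u=0 clk=1 x=1 v=1 r=1 p=1 q=1 z=0 y=1
t6.Δ2 u=0 clk=1 x=1 v=1 r=0 p=1 q=1 z=1 y=1
t6.Δ3 u=1 clk=1 x=1 v=0 r=0 p=1 q=1 z=1 y=1
t6.Δ4 u=0 clk=1 x=1 v=0 r=0 p=1 q=1 z=1 y=1
t7.Δ0 u=0 clk=1 x=1 v=0 r=0 p=1 q=1 z=1 y=1
t7.Δ1 u=0 clk=0 x=1 v=0 r=0 p=1 q=1 z=1 y=1
t8.Δ0 u=0 clk=0 x=1 v=0 r=0 p=1 q=1 z=1 y=1
t8.Δ1 u=0 clk=1 x=1 v=0 r=0 p=1 q=1 z=1 y=1
t8.Δ2 u=0 clk=1 x=1 v=0 r=1 p=1 q=1 z=0 y=1
t8.Δ3 u=1 clk=1 x=1 v=1 r=1 p=1 q=1 z=0 y=1
t8.Δ4 u=0 clk=1 x=1 v=1 r=1 p=1 q=1 z=0 y=1
t9.Δ0 u=0 clk=1 x=1 v=1 r=1 p=1 q=1 z=0 y=1
t9.Δ1 u=0 clk=0 x=1 v=1 r=1 p=1 q=1 z=0 y=1
t10.Δ0 u=0 clk=0 x=1 v=1 r=1 p=1 q=1 z=0 y=1
t10.Δ1 u=0 clk=1 x=1 v=1 r=1 p=1 q=1 z=0 y=1
t10.Δ2 u=0 clk=1 x=1 v=1 r=0 p=1 q=1 z=1 y=1
t10.Δ3 u=1 clk=1 x=1 v=0 r=0 p=1 q=1 z=1 y=1
t10.Δ4 u=0 clk=1 x=1 v=0 r=0 p=1 q=1 z=1 y=1
t11.Δ0 u=0 clk=1 x=1 v=0 r=0 p=1 q=1 z=1 y=1
t11.Δ1 u=0 clk=0 x=1 v=0 r=0 p=1 q=1 z=1 y=1
t12.Δ0 u=0 clk=0 x=1 v=0 r=0 p=1 q=1 z=1 y=1
t12.Δ1 u=0 clk=1 x=1 v=0 r=0 p=1 q=1 z=1 y=1
t12.Δ2 u=0 clk=1 x=1 v=0 r=1 p=1 q=1 z=0 y=1
t12.Δ3 u=1 clk=1 x=1 v=1 r=1 p=1 q=1 z=0 y=1
t12.Δ4 u=0 clk=1 x=1 v=1 r=1 p=1 q=1 z=0 y=1
t13.Δ0 u=0 clk=1 x=1 v=1 r=1 p=1 q=1 z=0 y=1
t13.Δ1 u=0 clk=0 x=1 v=1 r=1 p=1 q=1 z=0 y=1
t14.Δ0 u=0 clk=0 x=1 v=1 r=1 p=1 q=1 z=0 y=1
t14.Δ1 u=0 clk=1 x=1 v=1 r=1 p=1 q=1 z=0 y=1
t14.Δ2 u=0 clk=1 x=1 v=1 r=0 p=1 q=1 z=1 y=1
t14.Δ3 u=1 clk=1 x=1 v=0 r=0 p=1 q=1 z=1 y=1
t14.Δ4 u=0 clk=1 x=1 v=0 r=0 p=1 q=1 z=1 y=1
t15.Δ0 u=0 clk=1 x=1 v=0 r=0 p=1 q=1 z=1 y=1
t15.Δ1 u=0 clk=0 x=1 v=0 r=0 p=1 q=1 z=1 y=1
t16.Δ0 u=0 clk=0 x=1 v=0 r=0 p=1 q=1 z=1 y=1
t16.Δ1 u=0 clk=1 x=1 v=0 r=0 p=1 q=1 z=1 y=1
t16.Δ2 u=0 clk=1 x=1 v=0 r=1 p=1 q=1 z=0 y=1
t16.Δ3 u=1 clk=1 x=1 v=1 r=1 p=1 q=1 z=0 y=1
t16.Δ4 u=0 clk=1 x=1 v=1 r=1 p=1 q=1 z=0 y=1
t17.Δ0 u=0 clk=1 x=1 v=1 r=1 p=1 q=1 z=0 y=1
t17.Δ1 u=0 clk=0 x=1 v=1 r=1 p=1 q=1 z=0 y=1

4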